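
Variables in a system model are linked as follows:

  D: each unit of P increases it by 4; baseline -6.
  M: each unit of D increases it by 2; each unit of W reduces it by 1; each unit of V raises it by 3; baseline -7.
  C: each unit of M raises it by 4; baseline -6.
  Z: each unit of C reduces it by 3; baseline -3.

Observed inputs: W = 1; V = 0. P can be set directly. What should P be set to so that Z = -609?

P = 9

Substituting into the M equation gives M = 8*P - 20.
Substituting into the C equation gives C = 32*P - 86.
Z becomes -96*P + 255.
Solve -96*P + 255 = -609: P = (-609 - 255) / -96 = 9.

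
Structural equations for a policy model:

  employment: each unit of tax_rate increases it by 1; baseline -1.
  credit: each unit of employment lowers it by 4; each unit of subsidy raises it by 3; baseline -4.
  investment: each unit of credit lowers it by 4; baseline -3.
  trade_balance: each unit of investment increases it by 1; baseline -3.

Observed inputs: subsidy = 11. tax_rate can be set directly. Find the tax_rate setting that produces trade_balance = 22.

tax_rate = 10

Substituting into the credit equation gives credit = -4*tax_rate + 33.
Substituting into the investment equation gives investment = 16*tax_rate - 135.
trade_balance becomes 16*tax_rate - 138.
Solve 16*tax_rate - 138 = 22: tax_rate = (22 + 138) / 16 = 10.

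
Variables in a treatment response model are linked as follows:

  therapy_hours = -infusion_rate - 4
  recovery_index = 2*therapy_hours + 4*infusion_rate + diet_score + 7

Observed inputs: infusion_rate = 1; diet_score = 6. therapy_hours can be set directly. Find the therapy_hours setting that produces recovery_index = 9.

Intervening on therapy_hours fixes its value directly, overriding its dependence on infusion_rate.
Substituting into the recovery_index equation gives recovery_index = 2*therapy_hours + 17.
Solve 2*therapy_hours + 17 = 9: therapy_hours = (9 - 17) / 2 = -4.

therapy_hours = -4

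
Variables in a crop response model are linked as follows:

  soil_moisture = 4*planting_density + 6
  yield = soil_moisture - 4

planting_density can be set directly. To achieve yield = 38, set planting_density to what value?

Substituting into the yield equation gives yield = 4*planting_density + 2.
Solve 4*planting_density + 2 = 38: planting_density = (38 - 2) / 4 = 9.

planting_density = 9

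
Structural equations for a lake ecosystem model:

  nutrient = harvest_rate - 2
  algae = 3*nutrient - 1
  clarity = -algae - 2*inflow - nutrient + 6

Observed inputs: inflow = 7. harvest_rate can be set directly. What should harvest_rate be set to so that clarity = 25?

Substituting into the algae equation gives algae = 3*harvest_rate - 7.
This gives clarity = -4*harvest_rate + 1.
Solve -4*harvest_rate + 1 = 25: harvest_rate = (25 - 1) / -4 = -6.

harvest_rate = -6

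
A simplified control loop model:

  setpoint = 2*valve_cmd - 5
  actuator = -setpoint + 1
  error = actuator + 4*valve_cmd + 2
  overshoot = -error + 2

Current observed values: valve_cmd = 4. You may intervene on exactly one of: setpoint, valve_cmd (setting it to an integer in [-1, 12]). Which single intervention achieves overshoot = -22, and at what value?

set valve_cmd = 8

Intervening on setpoint: overshoot = setpoint - 17. Reaching -22 requires setpoint = -5, outside [-1, 12].
Intervening on valve_cmd: with other inputs at their observed values, overshoot = -2*valve_cmd - 6. Solving for -22 gives valve_cmd = 8, within [-1, 12].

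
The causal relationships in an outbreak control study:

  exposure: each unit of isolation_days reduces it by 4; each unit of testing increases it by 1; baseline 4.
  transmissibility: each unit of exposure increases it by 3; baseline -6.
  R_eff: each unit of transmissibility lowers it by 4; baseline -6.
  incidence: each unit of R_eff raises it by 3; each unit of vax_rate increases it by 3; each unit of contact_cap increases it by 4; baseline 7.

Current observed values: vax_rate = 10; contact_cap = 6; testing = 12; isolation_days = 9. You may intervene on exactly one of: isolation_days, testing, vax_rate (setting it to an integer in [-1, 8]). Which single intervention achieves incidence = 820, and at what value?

Intervening on isolation_days: incidence = 144*isolation_days - 461. Reaching 820 requires isolation_days = 427/48, not an integer.
Intervening on testing: incidence = -36*testing + 1267. Reaching 820 requires testing = 149/12, not an integer.
Intervening on vax_rate: with other inputs at their observed values, incidence = 3*vax_rate + 805. Solving for 820 gives vax_rate = 5, within [-1, 8].

set vax_rate = 5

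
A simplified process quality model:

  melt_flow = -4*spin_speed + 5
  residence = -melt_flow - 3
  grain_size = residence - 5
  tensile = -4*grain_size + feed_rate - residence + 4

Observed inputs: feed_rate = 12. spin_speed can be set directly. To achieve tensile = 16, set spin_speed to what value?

spin_speed = 3

Substituting into the residence equation gives residence = 4*spin_speed - 8.
So grain_size = 4*spin_speed - 13.
Substituting into the tensile equation gives tensile = -20*spin_speed + 76.
Solve -20*spin_speed + 76 = 16: spin_speed = (16 - 76) / -20 = 3.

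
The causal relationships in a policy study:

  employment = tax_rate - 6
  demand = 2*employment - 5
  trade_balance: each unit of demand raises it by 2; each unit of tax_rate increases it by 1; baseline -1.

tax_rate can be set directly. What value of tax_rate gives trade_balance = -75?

Substituting into the demand equation gives demand = 2*tax_rate - 17.
Substituting into the trade_balance equation gives trade_balance = 5*tax_rate - 35.
Solve 5*tax_rate - 35 = -75: tax_rate = (-75 + 35) / 5 = -8.

tax_rate = -8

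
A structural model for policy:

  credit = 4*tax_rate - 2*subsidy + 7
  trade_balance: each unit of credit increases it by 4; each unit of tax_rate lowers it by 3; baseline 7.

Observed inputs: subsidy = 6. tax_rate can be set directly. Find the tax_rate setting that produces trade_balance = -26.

Substituting into the credit equation gives credit = 4*tax_rate - 5.
trade_balance becomes 13*tax_rate - 13.
Solve 13*tax_rate - 13 = -26: tax_rate = (-26 + 13) / 13 = -1.

tax_rate = -1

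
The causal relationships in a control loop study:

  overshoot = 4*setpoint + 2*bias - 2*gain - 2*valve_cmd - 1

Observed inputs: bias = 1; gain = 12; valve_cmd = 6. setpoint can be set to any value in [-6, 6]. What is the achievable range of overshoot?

Substituting into the overshoot equation gives overshoot = 4*setpoint - 35.
Linear in setpoint, so extremes are at the endpoints: setpoint = -6 gives overshoot = -59; setpoint = 6 gives overshoot = -11.

-59 to -11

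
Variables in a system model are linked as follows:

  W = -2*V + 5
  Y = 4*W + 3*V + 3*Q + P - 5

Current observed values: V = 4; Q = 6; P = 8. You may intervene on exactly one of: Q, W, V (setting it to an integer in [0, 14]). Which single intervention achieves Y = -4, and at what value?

set V = 9

Intervening on Q: Y = 3*Q + 3. Reaching -4 requires Q = -7/3, not an integer.
Intervening on W: Y = 4*W + 33. Reaching -4 requires W = -37/4, not an integer.
Intervening on V: with other inputs at their observed values, Y = -5*V + 41. Solving for -4 gives V = 9, within [0, 14].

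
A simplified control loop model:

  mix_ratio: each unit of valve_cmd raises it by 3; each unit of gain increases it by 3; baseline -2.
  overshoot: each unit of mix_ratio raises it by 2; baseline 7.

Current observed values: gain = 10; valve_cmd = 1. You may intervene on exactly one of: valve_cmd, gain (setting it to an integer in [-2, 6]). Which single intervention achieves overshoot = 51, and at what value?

set valve_cmd = -2

Intervening on valve_cmd: with other inputs at their observed values, overshoot = 6*valve_cmd + 63. Solving for 51 gives valve_cmd = -2, within [-2, 6].
Intervening on gain: overshoot = 6*gain + 9. Reaching 51 requires gain = 7, outside [-2, 6].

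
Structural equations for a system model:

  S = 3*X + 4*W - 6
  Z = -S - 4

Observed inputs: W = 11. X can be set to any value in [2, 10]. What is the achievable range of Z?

-72 to -48

Substituting into the S equation gives S = 3*X + 38.
Z becomes -3*X - 42.
Linear in X, so extremes are at the endpoints: X = 2 gives Z = -48; X = 10 gives Z = -72.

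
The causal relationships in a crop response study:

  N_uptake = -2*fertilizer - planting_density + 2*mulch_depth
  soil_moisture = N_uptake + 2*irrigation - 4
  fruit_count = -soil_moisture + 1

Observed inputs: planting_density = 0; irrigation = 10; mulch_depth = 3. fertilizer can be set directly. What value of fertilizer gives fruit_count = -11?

Substituting into the N_uptake equation gives N_uptake = -2*fertilizer + 6.
This gives soil_moisture = -2*fertilizer + 22.
So fruit_count = 2*fertilizer - 21.
Solve 2*fertilizer - 21 = -11: fertilizer = (-11 + 21) / 2 = 5.

fertilizer = 5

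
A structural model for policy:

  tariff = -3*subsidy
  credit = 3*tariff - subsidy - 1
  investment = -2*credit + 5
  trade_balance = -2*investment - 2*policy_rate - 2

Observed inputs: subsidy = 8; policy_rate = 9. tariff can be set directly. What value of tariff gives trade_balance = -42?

Intervening on tariff fixes its value directly, overriding its dependence on subsidy.
Substituting into the credit equation gives credit = 3*tariff - 9.
Substituting into the investment equation gives investment = -6*tariff + 23.
This gives trade_balance = 12*tariff - 66.
Solve 12*tariff - 66 = -42: tariff = (-42 + 66) / 12 = 2.

tariff = 2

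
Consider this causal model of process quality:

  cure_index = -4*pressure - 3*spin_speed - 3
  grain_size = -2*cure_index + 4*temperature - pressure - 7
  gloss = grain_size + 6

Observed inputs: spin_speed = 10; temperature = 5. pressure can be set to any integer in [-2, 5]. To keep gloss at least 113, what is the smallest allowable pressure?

Substituting into the cure_index equation gives cure_index = -4*pressure - 33.
So grain_size = 7*pressure + 79.
This gives gloss = 7*pressure + 85.
Require 7*pressure + 85 ≥ 113, so pressure ≥ 4.
The smallest integer in [-2, 5] satisfying this is 4.

pressure = 4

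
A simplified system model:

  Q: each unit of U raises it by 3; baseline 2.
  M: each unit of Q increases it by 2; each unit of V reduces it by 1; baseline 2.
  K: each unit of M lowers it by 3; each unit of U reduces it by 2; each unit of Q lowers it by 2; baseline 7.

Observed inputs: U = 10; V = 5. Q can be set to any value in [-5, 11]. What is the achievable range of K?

Intervening on Q fixes its value directly, overriding its dependence on U.
Substituting into the M equation gives M = 2*Q - 3.
Substituting into the K equation gives K = -8*Q - 4.
Linear in Q, so extremes are at the endpoints: Q = -5 gives K = 36; Q = 11 gives K = -92.

-92 to 36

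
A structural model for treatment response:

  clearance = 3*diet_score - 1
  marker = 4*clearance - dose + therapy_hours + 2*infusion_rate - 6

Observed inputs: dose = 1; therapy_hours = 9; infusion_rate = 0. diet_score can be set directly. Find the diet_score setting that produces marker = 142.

diet_score = 12

Substituting into the marker equation gives marker = 12*diet_score - 2.
Solve 12*diet_score - 2 = 142: diet_score = (142 + 2) / 12 = 12.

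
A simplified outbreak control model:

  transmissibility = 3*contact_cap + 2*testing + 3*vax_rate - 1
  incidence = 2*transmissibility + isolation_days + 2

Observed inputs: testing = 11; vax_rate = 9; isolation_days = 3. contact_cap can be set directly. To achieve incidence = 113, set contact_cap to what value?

Substituting into the transmissibility equation gives transmissibility = 3*contact_cap + 48.
Substituting into the incidence equation gives incidence = 6*contact_cap + 101.
Solve 6*contact_cap + 101 = 113: contact_cap = (113 - 101) / 6 = 2.

contact_cap = 2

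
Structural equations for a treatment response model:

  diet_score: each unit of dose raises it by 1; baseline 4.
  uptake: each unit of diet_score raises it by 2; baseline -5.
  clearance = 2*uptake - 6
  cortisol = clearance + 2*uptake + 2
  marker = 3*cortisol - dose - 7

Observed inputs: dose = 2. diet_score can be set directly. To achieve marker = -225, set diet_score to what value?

diet_score = -6

Intervening on diet_score fixes its value directly, overriding its dependence on dose.
Substituting into the clearance equation gives clearance = 4*diet_score - 16.
This gives cortisol = 8*diet_score - 24.
Substituting into the marker equation gives marker = 24*diet_score - 81.
Solve 24*diet_score - 81 = -225: diet_score = (-225 + 81) / 24 = -6.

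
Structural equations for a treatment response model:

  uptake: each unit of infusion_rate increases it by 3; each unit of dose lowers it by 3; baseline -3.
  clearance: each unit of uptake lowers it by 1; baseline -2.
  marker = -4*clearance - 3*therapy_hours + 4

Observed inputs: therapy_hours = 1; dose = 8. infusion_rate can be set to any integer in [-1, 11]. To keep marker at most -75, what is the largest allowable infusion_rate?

Substituting into the uptake equation gives uptake = 3*infusion_rate - 27.
So clearance = -3*infusion_rate + 25.
Substituting into the marker equation gives marker = 12*infusion_rate - 99.
Require 12*infusion_rate - 99 ≤ -75, so infusion_rate ≤ 2.
The largest integer in [-1, 11] satisfying this is 2.

infusion_rate = 2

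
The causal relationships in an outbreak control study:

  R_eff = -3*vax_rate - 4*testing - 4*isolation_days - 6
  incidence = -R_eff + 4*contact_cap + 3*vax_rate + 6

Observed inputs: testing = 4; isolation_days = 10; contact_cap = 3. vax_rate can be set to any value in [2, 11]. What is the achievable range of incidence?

Substituting into the R_eff equation gives R_eff = -3*vax_rate - 62.
incidence becomes 6*vax_rate + 80.
Linear in vax_rate, so extremes are at the endpoints: vax_rate = 2 gives incidence = 92; vax_rate = 11 gives incidence = 146.

92 to 146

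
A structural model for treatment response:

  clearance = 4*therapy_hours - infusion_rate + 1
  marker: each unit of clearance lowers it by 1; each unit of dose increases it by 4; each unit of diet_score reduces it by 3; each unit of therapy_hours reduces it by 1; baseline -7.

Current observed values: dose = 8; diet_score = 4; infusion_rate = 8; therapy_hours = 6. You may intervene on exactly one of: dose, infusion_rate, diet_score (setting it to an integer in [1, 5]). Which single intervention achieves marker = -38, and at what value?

Intervening on dose: with other inputs at their observed values, marker = 4*dose - 42. Solving for -38 gives dose = 1, within [1, 5].
Intervening on infusion_rate: marker = infusion_rate - 18. Reaching -38 requires infusion_rate = -20, outside [1, 5].
Intervening on diet_score: marker = -3*diet_score + 2. Reaching -38 requires diet_score = 40/3, not an integer.

set dose = 1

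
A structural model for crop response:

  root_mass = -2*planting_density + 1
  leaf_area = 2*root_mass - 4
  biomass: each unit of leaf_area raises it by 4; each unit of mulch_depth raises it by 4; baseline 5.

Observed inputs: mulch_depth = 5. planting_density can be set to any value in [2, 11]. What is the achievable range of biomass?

-159 to -15

Substituting into the leaf_area equation gives leaf_area = -4*planting_density - 2.
biomass becomes -16*planting_density + 17.
Linear in planting_density, so extremes are at the endpoints: planting_density = 2 gives biomass = -15; planting_density = 11 gives biomass = -159.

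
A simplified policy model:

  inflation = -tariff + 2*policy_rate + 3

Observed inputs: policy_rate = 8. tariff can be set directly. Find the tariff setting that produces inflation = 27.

Substituting into the inflation equation gives inflation = -tariff + 19.
Solve -tariff + 19 = 27: tariff = (27 - 19) / -1 = -8.

tariff = -8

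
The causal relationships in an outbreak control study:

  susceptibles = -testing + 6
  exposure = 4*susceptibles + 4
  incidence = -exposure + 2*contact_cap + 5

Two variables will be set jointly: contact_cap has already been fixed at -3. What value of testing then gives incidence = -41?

testing = -3

With contact_cap held at -3:
Substituting into the exposure equation gives exposure = -4*testing + 28.
Substituting into the incidence equation gives incidence = 4*testing - 29.
Solve 4*testing - 29 = -41: testing = (-41 + 29) / 4 = -3.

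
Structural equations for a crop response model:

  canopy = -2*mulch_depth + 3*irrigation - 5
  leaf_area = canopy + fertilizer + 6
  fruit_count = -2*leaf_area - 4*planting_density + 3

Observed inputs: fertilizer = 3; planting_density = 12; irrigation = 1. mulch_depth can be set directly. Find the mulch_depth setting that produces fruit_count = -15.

mulch_depth = 11

Substituting into the canopy equation gives canopy = -2*mulch_depth - 2.
Substituting into the leaf_area equation gives leaf_area = -2*mulch_depth + 7.
Substituting into the fruit_count equation gives fruit_count = 4*mulch_depth - 59.
Solve 4*mulch_depth - 59 = -15: mulch_depth = (-15 + 59) / 4 = 11.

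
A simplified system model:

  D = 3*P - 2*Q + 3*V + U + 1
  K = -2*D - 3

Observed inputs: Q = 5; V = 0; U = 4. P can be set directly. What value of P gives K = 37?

Substituting into the D equation gives D = 3*P - 5.
So K = -6*P + 7.
Solve -6*P + 7 = 37: P = (37 - 7) / -6 = -5.

P = -5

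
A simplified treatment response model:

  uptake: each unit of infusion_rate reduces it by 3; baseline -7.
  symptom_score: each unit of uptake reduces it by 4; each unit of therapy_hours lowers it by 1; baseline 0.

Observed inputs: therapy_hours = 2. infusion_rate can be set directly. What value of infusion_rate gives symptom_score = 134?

infusion_rate = 9

Substituting into the symptom_score equation gives symptom_score = 12*infusion_rate + 26.
Solve 12*infusion_rate + 26 = 134: infusion_rate = (134 - 26) / 12 = 9.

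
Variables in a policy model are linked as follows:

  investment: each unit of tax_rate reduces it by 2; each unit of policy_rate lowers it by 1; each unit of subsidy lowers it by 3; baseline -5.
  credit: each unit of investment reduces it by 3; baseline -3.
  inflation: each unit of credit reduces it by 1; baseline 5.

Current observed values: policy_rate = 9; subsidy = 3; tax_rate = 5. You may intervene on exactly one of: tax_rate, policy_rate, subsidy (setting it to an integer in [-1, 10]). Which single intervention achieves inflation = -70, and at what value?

set policy_rate = 2

Intervening on tax_rate: inflation = -6*tax_rate - 61. Reaching -70 requires tax_rate = 3/2, not an integer.
Intervening on policy_rate: with other inputs at their observed values, inflation = -3*policy_rate - 64. Solving for -70 gives policy_rate = 2, within [-1, 10].
Intervening on subsidy: inflation = -9*subsidy - 64. Reaching -70 requires subsidy = 2/3, not an integer.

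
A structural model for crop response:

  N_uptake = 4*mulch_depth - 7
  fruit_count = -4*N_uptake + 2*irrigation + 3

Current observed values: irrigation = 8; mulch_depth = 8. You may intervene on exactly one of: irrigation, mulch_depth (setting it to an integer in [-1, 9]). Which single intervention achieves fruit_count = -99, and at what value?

Intervening on irrigation: with other inputs at their observed values, fruit_count = 2*irrigation - 97. Solving for -99 gives irrigation = -1, within [-1, 9].
Intervening on mulch_depth: fruit_count = -16*mulch_depth + 47. Reaching -99 requires mulch_depth = 73/8, not an integer.

set irrigation = -1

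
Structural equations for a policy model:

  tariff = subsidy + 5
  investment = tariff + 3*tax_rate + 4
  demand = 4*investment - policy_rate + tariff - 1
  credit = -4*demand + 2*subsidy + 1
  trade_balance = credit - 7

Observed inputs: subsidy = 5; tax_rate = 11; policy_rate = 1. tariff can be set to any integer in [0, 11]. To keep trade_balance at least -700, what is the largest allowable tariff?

Intervening on tariff fixes its value directly, overriding its dependence on subsidy.
Substituting into the investment equation gives investment = tariff + 37.
Substituting into the demand equation gives demand = 5*tariff + 146.
credit becomes -20*tariff - 573.
This gives trade_balance = -20*tariff - 580.
Require -20*tariff - 580 ≥ -700, so tariff ≤ 6.
The largest integer in [0, 11] satisfying this is 6.

tariff = 6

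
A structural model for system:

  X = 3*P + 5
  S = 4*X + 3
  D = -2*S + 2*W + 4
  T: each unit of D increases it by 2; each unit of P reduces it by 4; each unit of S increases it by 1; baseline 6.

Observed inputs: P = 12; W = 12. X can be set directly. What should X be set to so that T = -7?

X = 1

Intervening on X fixes its value directly, overriding its dependence on P.
Substituting into the D equation gives D = -8*X + 22.
Substituting into the T equation gives T = -12*X + 5.
Solve -12*X + 5 = -7: X = (-7 - 5) / -12 = 1.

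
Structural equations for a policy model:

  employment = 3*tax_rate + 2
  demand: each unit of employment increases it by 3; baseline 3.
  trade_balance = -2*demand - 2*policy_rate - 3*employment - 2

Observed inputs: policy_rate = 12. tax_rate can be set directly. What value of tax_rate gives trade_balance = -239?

tax_rate = 7

Substituting into the demand equation gives demand = 9*tax_rate + 9.
Substituting into the trade_balance equation gives trade_balance = -27*tax_rate - 50.
Solve -27*tax_rate - 50 = -239: tax_rate = (-239 + 50) / -27 = 7.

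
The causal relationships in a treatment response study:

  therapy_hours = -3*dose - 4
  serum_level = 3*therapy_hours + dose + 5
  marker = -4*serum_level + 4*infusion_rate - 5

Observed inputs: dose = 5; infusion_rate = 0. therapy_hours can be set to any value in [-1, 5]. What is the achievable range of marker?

-105 to -33

Intervening on therapy_hours fixes its value directly, overriding its dependence on dose.
Substituting into the serum_level equation gives serum_level = 3*therapy_hours + 10.
marker becomes -12*therapy_hours - 45.
Linear in therapy_hours, so extremes are at the endpoints: therapy_hours = -1 gives marker = -33; therapy_hours = 5 gives marker = -105.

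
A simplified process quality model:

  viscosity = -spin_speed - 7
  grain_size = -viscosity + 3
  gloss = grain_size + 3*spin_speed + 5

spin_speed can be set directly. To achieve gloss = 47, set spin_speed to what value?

Substituting into the grain_size equation gives grain_size = spin_speed + 10.
Substituting into the gloss equation gives gloss = 4*spin_speed + 15.
Solve 4*spin_speed + 15 = 47: spin_speed = (47 - 15) / 4 = 8.

spin_speed = 8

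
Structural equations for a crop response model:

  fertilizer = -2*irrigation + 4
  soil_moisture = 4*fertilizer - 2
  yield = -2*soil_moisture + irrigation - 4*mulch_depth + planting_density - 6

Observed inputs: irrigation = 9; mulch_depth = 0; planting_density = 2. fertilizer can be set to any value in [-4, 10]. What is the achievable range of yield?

Intervening on fertilizer fixes its value directly, overriding its dependence on irrigation.
Substituting into the yield equation gives yield = -8*fertilizer + 9.
Linear in fertilizer, so extremes are at the endpoints: fertilizer = -4 gives yield = 41; fertilizer = 10 gives yield = -71.

-71 to 41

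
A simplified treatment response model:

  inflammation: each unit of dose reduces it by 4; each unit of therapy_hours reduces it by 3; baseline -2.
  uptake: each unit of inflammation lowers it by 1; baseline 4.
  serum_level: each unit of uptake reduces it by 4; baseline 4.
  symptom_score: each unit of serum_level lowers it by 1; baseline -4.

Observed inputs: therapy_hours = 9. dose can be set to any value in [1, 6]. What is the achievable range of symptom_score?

140 to 220

Substituting into the inflammation equation gives inflammation = -4*dose - 29.
uptake becomes 4*dose + 33.
Substituting into the serum_level equation gives serum_level = -16*dose - 128.
Substituting into the symptom_score equation gives symptom_score = 16*dose + 124.
Linear in dose, so extremes are at the endpoints: dose = 1 gives symptom_score = 140; dose = 6 gives symptom_score = 220.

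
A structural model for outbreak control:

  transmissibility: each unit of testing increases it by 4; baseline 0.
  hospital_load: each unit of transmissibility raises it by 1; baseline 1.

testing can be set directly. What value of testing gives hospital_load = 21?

Substituting into the hospital_load equation gives hospital_load = 4*testing + 1.
Solve 4*testing + 1 = 21: testing = (21 - 1) / 4 = 5.

testing = 5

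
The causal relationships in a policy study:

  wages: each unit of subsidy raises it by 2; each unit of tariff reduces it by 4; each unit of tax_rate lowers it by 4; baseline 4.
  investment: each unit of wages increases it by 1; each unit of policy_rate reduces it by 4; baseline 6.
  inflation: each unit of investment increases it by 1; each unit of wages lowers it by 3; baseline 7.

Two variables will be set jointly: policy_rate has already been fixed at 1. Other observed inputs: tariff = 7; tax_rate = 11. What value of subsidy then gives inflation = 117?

With policy_rate held at 1:
Substituting into the wages equation gives wages = 2*subsidy - 68.
investment becomes 2*subsidy - 66.
Substituting into the inflation equation gives inflation = -4*subsidy + 145.
Solve -4*subsidy + 145 = 117: subsidy = (117 - 145) / -4 = 7.

subsidy = 7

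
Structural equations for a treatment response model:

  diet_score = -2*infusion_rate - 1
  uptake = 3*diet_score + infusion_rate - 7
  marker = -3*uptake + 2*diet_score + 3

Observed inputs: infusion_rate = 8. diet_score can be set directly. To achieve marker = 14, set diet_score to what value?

Intervening on diet_score fixes its value directly, overriding its dependence on infusion_rate.
Substituting into the uptake equation gives uptake = 3*diet_score + 1.
So marker = -7*diet_score.
Solve -7*diet_score = 14: diet_score = 14 / -7 = -2.

diet_score = -2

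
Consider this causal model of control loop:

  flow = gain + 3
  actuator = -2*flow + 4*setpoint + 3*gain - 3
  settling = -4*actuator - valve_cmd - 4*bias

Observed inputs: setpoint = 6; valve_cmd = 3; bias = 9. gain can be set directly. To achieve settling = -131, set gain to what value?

gain = 8

Substituting into the actuator equation gives actuator = gain + 15.
Substituting into the settling equation gives settling = -4*gain - 99.
Solve -4*gain - 99 = -131: gain = (-131 + 99) / -4 = 8.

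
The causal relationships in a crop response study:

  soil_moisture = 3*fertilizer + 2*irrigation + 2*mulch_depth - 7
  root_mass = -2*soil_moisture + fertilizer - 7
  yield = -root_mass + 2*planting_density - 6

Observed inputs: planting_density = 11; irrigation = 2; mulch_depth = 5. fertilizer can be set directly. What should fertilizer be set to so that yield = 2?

fertilizer = -7

Substituting into the soil_moisture equation gives soil_moisture = 3*fertilizer + 7.
root_mass becomes -5*fertilizer - 21.
This gives yield = 5*fertilizer + 37.
Solve 5*fertilizer + 37 = 2: fertilizer = (2 - 37) / 5 = -7.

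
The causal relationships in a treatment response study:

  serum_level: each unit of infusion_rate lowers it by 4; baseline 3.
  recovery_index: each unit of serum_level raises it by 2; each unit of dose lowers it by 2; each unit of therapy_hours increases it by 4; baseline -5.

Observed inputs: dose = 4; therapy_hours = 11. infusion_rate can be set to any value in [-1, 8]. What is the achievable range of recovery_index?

-27 to 45

Substituting into the recovery_index equation gives recovery_index = -8*infusion_rate + 37.
Linear in infusion_rate, so extremes are at the endpoints: infusion_rate = -1 gives recovery_index = 45; infusion_rate = 8 gives recovery_index = -27.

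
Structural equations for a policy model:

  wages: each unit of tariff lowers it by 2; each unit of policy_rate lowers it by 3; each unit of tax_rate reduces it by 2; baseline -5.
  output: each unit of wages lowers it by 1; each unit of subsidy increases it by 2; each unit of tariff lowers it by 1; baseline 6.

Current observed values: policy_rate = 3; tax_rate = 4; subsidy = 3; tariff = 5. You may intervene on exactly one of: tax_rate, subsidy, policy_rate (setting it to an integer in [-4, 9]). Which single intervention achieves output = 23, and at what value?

set tax_rate = -4

Intervening on tax_rate: with other inputs at their observed values, output = 2*tax_rate + 31. Solving for 23 gives tax_rate = -4, within [-4, 9].
Intervening on subsidy: output = 2*subsidy + 33. Reaching 23 requires subsidy = -5, outside [-4, 9].
Intervening on policy_rate: output = 3*policy_rate + 30. Reaching 23 requires policy_rate = -7/3, not an integer.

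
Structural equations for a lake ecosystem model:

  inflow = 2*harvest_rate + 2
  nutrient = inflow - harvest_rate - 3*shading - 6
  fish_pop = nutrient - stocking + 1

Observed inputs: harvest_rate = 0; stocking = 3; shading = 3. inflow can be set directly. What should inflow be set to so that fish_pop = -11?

inflow = 6

Intervening on inflow fixes its value directly, overriding its dependence on harvest_rate.
Substituting into the nutrient equation gives nutrient = inflow - 15.
Substituting into the fish_pop equation gives fish_pop = inflow - 17.
Solve inflow - 17 = -11: inflow = (-11 + 17) / 1 = 6.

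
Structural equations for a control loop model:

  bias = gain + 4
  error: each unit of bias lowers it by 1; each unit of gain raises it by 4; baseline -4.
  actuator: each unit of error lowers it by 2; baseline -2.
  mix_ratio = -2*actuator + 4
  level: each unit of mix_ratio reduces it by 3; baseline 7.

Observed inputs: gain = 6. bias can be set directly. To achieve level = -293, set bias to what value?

Intervening on bias fixes its value directly, overriding its dependence on gain.
Substituting into the error equation gives error = -bias + 20.
actuator becomes 2*bias - 42.
mix_ratio becomes -4*bias + 88.
level becomes 12*bias - 257.
Solve 12*bias - 257 = -293: bias = (-293 + 257) / 12 = -3.

bias = -3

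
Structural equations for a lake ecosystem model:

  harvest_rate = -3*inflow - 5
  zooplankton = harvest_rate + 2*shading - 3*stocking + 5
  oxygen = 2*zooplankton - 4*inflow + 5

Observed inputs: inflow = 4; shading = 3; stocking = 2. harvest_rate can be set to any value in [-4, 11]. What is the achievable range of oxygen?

-9 to 21

Intervening on harvest_rate fixes its value directly, overriding its dependence on inflow.
Substituting into the zooplankton equation gives zooplankton = harvest_rate + 5.
Substituting into the oxygen equation gives oxygen = 2*harvest_rate - 1.
Linear in harvest_rate, so extremes are at the endpoints: harvest_rate = -4 gives oxygen = -9; harvest_rate = 11 gives oxygen = 21.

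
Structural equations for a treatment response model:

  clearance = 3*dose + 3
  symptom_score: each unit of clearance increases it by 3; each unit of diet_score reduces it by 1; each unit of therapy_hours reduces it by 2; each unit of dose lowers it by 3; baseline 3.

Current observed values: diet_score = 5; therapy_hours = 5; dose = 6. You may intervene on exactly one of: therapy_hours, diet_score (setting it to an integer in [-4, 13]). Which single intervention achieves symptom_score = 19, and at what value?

Intervening on therapy_hours: with other inputs at their observed values, symptom_score = -2*therapy_hours + 43. Solving for 19 gives therapy_hours = 12, within [-4, 13].
Intervening on diet_score: symptom_score = -diet_score + 38. Reaching 19 requires diet_score = 19, outside [-4, 13].

set therapy_hours = 12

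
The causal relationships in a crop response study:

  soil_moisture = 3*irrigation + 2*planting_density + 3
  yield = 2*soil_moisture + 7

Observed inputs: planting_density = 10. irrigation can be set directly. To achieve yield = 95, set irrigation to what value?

Substituting into the soil_moisture equation gives soil_moisture = 3*irrigation + 23.
Substituting into the yield equation gives yield = 6*irrigation + 53.
Solve 6*irrigation + 53 = 95: irrigation = (95 - 53) / 6 = 7.

irrigation = 7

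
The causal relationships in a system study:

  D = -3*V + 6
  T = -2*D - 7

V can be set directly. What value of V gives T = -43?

V = -4

Substituting into the T equation gives T = 6*V - 19.
Solve 6*V - 19 = -43: V = (-43 + 19) / 6 = -4.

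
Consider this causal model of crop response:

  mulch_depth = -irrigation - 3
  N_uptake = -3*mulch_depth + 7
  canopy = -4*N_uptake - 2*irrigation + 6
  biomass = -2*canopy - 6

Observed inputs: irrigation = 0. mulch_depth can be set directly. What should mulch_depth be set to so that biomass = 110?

mulch_depth = -3

Intervening on mulch_depth fixes its value directly, overriding its dependence on irrigation.
Substituting into the canopy equation gives canopy = 12*mulch_depth - 22.
Substituting into the biomass equation gives biomass = -24*mulch_depth + 38.
Solve -24*mulch_depth + 38 = 110: mulch_depth = (110 - 38) / -24 = -3.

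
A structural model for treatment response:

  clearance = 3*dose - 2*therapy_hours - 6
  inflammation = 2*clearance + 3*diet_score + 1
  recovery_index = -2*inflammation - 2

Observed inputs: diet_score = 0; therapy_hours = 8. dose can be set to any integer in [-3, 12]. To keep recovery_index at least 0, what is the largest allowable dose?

Substituting into the clearance equation gives clearance = 3*dose - 22.
This gives inflammation = 6*dose - 43.
So recovery_index = -12*dose + 84.
Require -12*dose + 84 ≥ 0, so dose ≤ 7.
The largest integer in [-3, 12] satisfying this is 7.

dose = 7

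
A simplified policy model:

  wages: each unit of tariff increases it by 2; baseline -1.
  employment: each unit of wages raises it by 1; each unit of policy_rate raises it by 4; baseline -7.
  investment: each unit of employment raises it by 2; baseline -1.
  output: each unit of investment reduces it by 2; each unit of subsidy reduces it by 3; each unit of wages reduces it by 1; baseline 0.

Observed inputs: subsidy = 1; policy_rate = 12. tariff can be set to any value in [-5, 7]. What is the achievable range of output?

Substituting into the employment equation gives employment = 2*tariff + 40.
Substituting into the investment equation gives investment = 4*tariff + 79.
This gives output = -10*tariff - 160.
Linear in tariff, so extremes are at the endpoints: tariff = -5 gives output = -110; tariff = 7 gives output = -230.

-230 to -110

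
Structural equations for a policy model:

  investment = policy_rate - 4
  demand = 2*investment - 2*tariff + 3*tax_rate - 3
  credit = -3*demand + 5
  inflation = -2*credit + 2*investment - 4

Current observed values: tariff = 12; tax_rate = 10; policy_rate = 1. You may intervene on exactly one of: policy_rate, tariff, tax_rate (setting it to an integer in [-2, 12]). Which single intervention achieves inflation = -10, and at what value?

set policy_rate = 3

Intervening on policy_rate: with other inputs at their observed values, inflation = 14*policy_rate - 52. Solving for -10 gives policy_rate = 3, within [-2, 12].
Intervening on tariff: inflation = -12*tariff + 106. Reaching -10 requires tariff = 29/3, not an integer.
Intervening on tax_rate: inflation = 18*tax_rate - 218. Reaching -10 requires tax_rate = 104/9, not an integer.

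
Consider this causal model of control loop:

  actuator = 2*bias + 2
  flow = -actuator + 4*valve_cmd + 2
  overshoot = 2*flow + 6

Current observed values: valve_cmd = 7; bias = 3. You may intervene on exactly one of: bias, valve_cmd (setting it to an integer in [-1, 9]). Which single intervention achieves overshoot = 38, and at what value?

Intervening on bias: with other inputs at their observed values, overshoot = -4*bias + 62. Solving for 38 gives bias = 6, within [-1, 9].
Intervening on valve_cmd: overshoot = 8*valve_cmd - 6. Reaching 38 requires valve_cmd = 11/2, not an integer.

set bias = 6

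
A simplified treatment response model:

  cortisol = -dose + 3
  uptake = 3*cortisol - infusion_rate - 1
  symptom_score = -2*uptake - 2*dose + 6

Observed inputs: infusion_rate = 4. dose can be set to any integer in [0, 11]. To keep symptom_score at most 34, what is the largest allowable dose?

dose = 9

Substituting into the uptake equation gives uptake = -3*dose + 4.
Substituting into the symptom_score equation gives symptom_score = 4*dose - 2.
Require 4*dose - 2 ≤ 34, so dose ≤ 9.
The largest integer in [0, 11] satisfying this is 9.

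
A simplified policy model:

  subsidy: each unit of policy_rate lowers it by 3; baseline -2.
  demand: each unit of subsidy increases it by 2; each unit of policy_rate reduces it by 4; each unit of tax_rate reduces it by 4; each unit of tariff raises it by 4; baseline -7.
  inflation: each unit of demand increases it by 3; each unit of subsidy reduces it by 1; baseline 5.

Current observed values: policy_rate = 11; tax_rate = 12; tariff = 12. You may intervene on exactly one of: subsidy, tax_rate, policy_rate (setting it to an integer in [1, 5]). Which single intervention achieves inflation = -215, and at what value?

Intervening on subsidy: inflation = 5*subsidy - 148. Reaching -215 requires subsidy = -67/5, not an integer.
Intervening on tax_rate: with other inputs at their observed values, inflation = -12*tax_rate - 179. Solving for -215 gives tax_rate = 3, within [1, 5].
Intervening on policy_rate: inflation = -27*policy_rate - 26. Reaching -215 requires policy_rate = 7, outside [1, 5].

set tax_rate = 3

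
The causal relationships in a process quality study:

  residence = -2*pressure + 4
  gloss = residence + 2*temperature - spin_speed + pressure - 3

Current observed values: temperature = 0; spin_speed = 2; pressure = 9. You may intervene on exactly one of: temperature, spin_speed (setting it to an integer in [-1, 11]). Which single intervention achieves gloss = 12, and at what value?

set temperature = 11

Intervening on temperature: with other inputs at their observed values, gloss = 2*temperature - 10. Solving for 12 gives temperature = 11, within [-1, 11].
Intervening on spin_speed: gloss = -spin_speed - 8. Reaching 12 requires spin_speed = -20, outside [-1, 11].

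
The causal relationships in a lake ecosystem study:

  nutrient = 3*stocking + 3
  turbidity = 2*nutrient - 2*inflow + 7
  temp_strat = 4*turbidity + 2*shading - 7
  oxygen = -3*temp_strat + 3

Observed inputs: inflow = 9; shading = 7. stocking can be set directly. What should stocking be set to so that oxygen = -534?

Substituting into the turbidity equation gives turbidity = 6*stocking - 5.
This gives temp_strat = 24*stocking - 13.
oxygen becomes -72*stocking + 42.
Solve -72*stocking + 42 = -534: stocking = (-534 - 42) / -72 = 8.

stocking = 8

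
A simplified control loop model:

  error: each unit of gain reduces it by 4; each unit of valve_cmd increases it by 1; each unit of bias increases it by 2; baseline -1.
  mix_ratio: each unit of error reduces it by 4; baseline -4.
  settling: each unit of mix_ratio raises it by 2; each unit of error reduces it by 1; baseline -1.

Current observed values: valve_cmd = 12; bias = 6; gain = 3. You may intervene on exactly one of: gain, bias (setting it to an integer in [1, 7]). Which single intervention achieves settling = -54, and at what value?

set bias = 3

Intervening on gain: settling = 36*gain - 216. Reaching -54 requires gain = 9/2, not an integer.
Intervening on bias: with other inputs at their observed values, settling = -18*bias. Solving for -54 gives bias = 3, within [1, 7].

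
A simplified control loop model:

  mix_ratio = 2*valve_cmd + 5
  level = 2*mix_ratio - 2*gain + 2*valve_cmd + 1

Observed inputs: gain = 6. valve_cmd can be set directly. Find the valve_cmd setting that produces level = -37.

valve_cmd = -6

Substituting into the level equation gives level = 6*valve_cmd - 1.
Solve 6*valve_cmd - 1 = -37: valve_cmd = (-37 + 1) / 6 = -6.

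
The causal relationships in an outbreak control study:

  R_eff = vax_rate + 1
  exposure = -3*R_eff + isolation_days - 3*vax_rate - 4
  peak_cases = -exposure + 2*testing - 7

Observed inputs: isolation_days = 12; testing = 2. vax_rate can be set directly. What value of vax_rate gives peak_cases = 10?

vax_rate = 3

Substituting into the exposure equation gives exposure = -6*vax_rate + 5.
So peak_cases = 6*vax_rate - 8.
Solve 6*vax_rate - 8 = 10: vax_rate = (10 + 8) / 6 = 3.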